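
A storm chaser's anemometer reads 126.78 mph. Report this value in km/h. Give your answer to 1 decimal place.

204.0 km/h

1 mph = 1.60934 km/h, so 126.78 × 1.60934 = 204.0 km/h.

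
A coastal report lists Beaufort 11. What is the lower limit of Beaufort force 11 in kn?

56 kt

Beaufort 11 (violent storm) spans 56–63 knots.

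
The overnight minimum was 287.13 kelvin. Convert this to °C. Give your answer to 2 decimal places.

13.98 °C

°C = 287.13 − 273.15 = 13.98 °C.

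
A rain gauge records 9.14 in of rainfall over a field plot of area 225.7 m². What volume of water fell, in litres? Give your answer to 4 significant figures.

Depth: 9.14 in × 25.4 = 232.156 mm.
1 mm over 1 m² is 1 L, so volume = 232.156 × 225.7 = 52397.609 L ≈ 52400 L.

52400 litres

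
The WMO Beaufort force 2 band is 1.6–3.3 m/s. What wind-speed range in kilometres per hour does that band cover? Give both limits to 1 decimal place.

1.6–3.3 m/s × 3.6 = 5.8–11.9 km/h.

5.8 to 11.9 km/h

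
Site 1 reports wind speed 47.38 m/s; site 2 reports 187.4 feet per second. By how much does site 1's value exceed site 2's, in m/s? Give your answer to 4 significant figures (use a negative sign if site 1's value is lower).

site 2: 187.4 ft/s = 57.11952 m/s.
Difference: 47.38000 − 57.11952 = -9.740 m/s.

-9.740 m/s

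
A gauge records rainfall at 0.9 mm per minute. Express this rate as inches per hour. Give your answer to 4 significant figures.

0.9 mm/minute × 0.0393701 in/mm × 60 minute/hour = 2.126 in/hour.

2.126 in/hour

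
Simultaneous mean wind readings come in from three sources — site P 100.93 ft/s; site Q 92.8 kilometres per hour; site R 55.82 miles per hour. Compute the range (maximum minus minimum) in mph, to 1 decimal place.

site P: 100.93 ft/s = 68.816 mph.
site Q: 92.8 km/h = 57.663 mph.
Spread: 68.816 − 55.820 = 13.0 mph.

13.0 mph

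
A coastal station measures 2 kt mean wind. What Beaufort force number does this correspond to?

2 kt lies in the Beaufort 1 band (light air, 1–3 kt).

Beaufort force 1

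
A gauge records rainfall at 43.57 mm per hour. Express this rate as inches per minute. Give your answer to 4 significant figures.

43.57 mm/hour × 0.0393701 in/mm × 0.0166667 hour/minute = 0.02859 in/minute.

0.02859 in/minute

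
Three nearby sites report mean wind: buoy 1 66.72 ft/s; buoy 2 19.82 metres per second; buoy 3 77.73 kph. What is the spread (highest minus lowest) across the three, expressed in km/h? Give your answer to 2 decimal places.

buoy 1: 66.72 ft/s = 73.2105 km/h.
buoy 2: 19.82 m/s = 71.3520 km/h.
Spread: 77.7300 − 71.3520 = 6.38 km/h.

6.38 km/h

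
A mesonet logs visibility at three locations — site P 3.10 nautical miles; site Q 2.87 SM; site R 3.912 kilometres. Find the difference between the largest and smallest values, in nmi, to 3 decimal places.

0.988 nmi

site Q: 2.87 SM = 2.49396 nmi.
site R: 3.912 km = 2.11231 nmi.
Spread: 3.10000 − 2.11231 = 0.988 nmi.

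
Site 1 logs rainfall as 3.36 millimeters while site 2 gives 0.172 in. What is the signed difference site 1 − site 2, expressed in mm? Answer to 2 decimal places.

site 2: 0.172 in = 4.3688 mm.
Difference: 3.3600 − 4.3688 = -1.01 mm.

-1.01 mm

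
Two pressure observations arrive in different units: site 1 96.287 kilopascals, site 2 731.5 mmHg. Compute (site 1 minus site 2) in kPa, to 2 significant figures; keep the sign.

-1.2 kPa

site 2: 731.5 mmHg = 97.525 kPa.
Difference: 96.287 − 97.525 = -1.2 kPa.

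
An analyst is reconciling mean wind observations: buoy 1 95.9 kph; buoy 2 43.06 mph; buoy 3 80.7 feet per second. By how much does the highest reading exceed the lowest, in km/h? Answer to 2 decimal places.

buoy 2: 43.06 mph = 69.2984 km/h.
buoy 3: 80.7 ft/s = 88.5505 km/h.
Spread: 95.9000 − 69.2984 = 26.60 km/h.

26.60 km/h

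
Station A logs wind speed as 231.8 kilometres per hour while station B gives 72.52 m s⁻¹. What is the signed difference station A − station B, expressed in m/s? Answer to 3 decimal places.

-8.131 m/s

station A: 231.8 km/h = 64.38889 m/s.
Difference: 64.38889 − 72.52000 = -8.131 m/s.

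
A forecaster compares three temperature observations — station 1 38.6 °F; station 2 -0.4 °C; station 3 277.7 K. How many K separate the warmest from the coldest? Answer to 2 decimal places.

4.95 K

station 1: 38.6 °F = 3.667 °C.
station 3: 277.7 K = 4.550 °C.
Spread: 4.550 − (-0.400) = 4.950 °C.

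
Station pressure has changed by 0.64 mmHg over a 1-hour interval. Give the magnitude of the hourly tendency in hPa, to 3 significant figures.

0.64 mmHg / 1 h × 1.33322 hPa/mmHg = 0.853 hPa/h.

0.853 hPa per hour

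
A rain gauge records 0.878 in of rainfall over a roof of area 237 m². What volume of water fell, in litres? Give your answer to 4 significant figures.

Depth: 0.878 in × 25.4 = 22.3012 mm.
1 mm over 1 m² is 1 L, so volume = 22.3012 × 237 = 5285.3844 L ≈ 5285 L.

5285 litres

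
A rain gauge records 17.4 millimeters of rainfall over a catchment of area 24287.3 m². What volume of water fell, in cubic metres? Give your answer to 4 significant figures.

422.6 cubic metres

1 mm over 1 m² is 1 L, so volume = 17.4 × 24287.3 = 422599.02 L = 422.6 m³.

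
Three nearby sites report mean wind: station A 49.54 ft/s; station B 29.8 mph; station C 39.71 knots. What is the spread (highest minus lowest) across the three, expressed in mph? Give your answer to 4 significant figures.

15.90 mph

station A: 49.54 ft/s = 33.7773 mph.
station C: 39.71 kt = 45.6975 mph.
Spread: 45.6975 − 29.8000 = 15.90 mph.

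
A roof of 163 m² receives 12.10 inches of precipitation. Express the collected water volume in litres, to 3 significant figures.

50100 litres

Depth: 12.10 in × 25.4 = 307.34 mm.
1 mm over 1 m² is 1 L, so volume = 307.34 × 163 = 50096.42 L ≈ 50100 L.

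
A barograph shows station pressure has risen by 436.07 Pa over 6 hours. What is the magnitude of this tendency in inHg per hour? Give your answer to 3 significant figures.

0.0215 inHg per hour

436.07 Pa / 6 h × 0.0002953 inHg/Pa = 0.0215 inHg/h.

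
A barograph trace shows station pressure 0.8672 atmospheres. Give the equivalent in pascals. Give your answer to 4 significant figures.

1 atm = 101325 Pa, so 0.8672 × 101325 = 87870 Pa.

87870 Pa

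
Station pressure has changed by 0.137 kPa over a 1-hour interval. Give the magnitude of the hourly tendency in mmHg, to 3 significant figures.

1.03 mmHg per hour

0.137 kPa / 1 h × 7.50062 mmHg/kPa = 1.03 mmHg/h.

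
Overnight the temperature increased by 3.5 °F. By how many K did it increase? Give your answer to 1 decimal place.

1.9 K

Converting a difference, only the 9/5 scale factor applies: ΔK = 3.5 × 0.5556 = 1.9 K.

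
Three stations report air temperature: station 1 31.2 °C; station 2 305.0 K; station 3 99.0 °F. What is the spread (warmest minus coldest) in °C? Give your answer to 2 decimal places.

6.02 °C

station 2: 305.0 K = 31.850 °C.
station 3: 99.0 °F = 37.222 °C.
Spread: 37.222 − 31.200 = 6.022 °C.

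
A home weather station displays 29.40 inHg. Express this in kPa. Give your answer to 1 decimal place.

99.6 kPa

1 inHg = 3.38639 kPa, so 29.40 × 3.38639 = 99.6 kPa.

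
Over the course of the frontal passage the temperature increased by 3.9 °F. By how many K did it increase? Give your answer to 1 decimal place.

For a temperature change the 32° offset cancels: ΔK = 3.9 × 0.5556 = 2.2 K.

2.2 K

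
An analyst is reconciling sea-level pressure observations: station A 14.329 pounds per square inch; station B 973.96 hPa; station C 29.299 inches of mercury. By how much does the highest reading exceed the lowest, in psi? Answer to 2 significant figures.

0.26 psi

station B: 973.96 hPa = 14.1261 psi.
station C: 29.299 inHg = 14.3903 psi.
Spread: 14.3903 − 14.1261 = 0.26 psi.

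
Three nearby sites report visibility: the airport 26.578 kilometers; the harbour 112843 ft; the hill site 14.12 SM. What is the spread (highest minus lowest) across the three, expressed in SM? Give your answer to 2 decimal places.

the airport: 26.578 km = 16.5148 SM.
the harbour: 112843 ft = 21.3718 SM.
Spread: 21.3718 − 14.1200 = 7.25 SM.

7.25 SM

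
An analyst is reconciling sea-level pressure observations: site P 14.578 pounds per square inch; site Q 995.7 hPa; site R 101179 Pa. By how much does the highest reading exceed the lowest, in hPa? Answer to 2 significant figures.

16 hPa

site P: 14.578 psi = 1005.12 hPa.
site R: 101179 Pa = 1011.79 hPa.
Spread: 1011.79 − 995.70 = 16 hPa.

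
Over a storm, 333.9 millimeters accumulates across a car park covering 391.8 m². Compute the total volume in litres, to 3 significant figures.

131000 litres

1 mm over 1 m² is 1 L, so volume = 333.9 × 391.8 = 130822.02 L ≈ 131000 L.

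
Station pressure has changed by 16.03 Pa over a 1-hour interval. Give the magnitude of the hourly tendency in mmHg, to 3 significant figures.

0.120 mmHg per hour

16.03 Pa / 1 h × 0.00750062 mmHg/Pa = 0.120 mmHg/h.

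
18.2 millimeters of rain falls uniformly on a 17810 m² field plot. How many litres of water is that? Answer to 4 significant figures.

1 mm over 1 m² is 1 L, so volume = 18.2 × 17810 = 324142 L ≈ 324100 L.

324100 litres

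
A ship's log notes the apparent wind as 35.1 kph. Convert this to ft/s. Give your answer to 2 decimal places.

1 km/h = 0.911344 ft/s, so 35.1 × 0.911344 = 31.99 ft/s.

31.99 ft/s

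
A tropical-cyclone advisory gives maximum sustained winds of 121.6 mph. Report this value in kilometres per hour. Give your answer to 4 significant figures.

195.7 km/h

1 mph = 1.60934 km/h, so 121.6 × 1.60934 = 195.7 km/h.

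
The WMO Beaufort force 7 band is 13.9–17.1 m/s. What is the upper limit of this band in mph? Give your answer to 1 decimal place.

38.3 mph

13.9–17.1 m/s × 2.237 = 31.1–38.3 mph.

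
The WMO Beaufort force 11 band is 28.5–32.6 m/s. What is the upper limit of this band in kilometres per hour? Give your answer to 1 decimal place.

117.4 km/h

28.5–32.6 m/s × 3.6 = 102.6–117.4 km/h.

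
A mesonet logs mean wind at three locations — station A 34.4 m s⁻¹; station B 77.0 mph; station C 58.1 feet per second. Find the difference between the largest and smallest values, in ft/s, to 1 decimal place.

station A: 34.4 m/s = 112.861 ft/s.
station B: 77.0 mph = 112.933 ft/s.
Spread: 112.933 − 58.100 = 54.8 ft/s.

54.8 ft/s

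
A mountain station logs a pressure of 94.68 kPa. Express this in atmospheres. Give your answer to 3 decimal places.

0.934 atm

1 kPa = 0.00986923 atm, so 94.68 × 0.00986923 = 0.934 atm.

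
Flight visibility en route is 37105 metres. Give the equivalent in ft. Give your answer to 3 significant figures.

1 m = 3.28084 ft, so 37105 × 3.28084 = 122000 ft.

122000 ft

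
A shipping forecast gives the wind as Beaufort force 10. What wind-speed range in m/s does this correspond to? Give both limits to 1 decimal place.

24.5 to 28.4 m/s

Beaufort 10 (storm) spans 24.5–28.4 m/s.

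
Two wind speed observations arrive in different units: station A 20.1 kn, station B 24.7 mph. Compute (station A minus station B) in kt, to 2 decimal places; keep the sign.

station B: 24.7 mph = 21.4637 kt.
Difference: 20.1000 − 21.4637 = -1.36 kt.

-1.36 kt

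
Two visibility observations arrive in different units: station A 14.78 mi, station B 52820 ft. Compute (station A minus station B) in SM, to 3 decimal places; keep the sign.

4.776 SM

station B: 52820 ft = 10.00379 SM.
Difference: 14.78000 − 10.00379 = 4.776 SM.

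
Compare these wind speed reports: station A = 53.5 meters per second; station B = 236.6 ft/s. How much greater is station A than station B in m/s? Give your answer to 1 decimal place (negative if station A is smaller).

station B: 236.6 ft/s = 72.116 m/s.
Difference: 53.500 − 72.116 = -18.6 m/s.

-18.6 m/s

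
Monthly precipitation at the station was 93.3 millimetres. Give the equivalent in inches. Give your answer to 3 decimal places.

1 mm = 0.0393701 in, so 93.3 × 0.0393701 = 3.673 in.

3.673 in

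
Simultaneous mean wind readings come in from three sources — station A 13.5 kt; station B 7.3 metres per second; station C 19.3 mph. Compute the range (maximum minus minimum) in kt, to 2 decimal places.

3.27 kt

station B: 7.3 m/s = 14.1901 kt.
station C: 19.3 mph = 16.7712 kt.
Spread: 16.7712 − 13.5000 = 3.27 kt.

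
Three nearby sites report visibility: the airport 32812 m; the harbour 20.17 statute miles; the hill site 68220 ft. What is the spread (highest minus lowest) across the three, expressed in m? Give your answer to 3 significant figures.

the harbour: 20.17 SM = 32460.47 m.
the hill site: 68220 ft = 20793.46 m.
Spread: 32812.00 − 20793.46 = 12000 m.

12000 m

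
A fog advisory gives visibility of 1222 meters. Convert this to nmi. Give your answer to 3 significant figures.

0.660 nmi

1 m = 0.000539957 nmi, so 1222 × 0.000539957 = 0.660 nmi.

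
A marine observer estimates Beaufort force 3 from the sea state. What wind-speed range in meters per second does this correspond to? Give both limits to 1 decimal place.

Beaufort 3 (gentle breeze) spans 3.4–5.4 m/s.

3.4 to 5.4 m/s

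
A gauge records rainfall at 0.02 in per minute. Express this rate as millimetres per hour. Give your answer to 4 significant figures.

0.02 in/minute × 25.4 mm/in × 60 minute/hour = 30.48 mm/hour.

30.48 mm/hour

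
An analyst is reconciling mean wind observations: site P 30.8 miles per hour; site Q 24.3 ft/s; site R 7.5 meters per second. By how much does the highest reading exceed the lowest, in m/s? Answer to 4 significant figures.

site P: 30.8 mph = 13.76883 m/s.
site Q: 24.3 ft/s = 7.40664 m/s.
Spread: 13.76883 − 7.40664 = 6.362 m/s.

6.362 m/s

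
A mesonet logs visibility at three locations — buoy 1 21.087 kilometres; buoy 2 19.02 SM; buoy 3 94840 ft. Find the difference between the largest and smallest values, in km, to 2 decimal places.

buoy 2: 19.02 SM = 30.6097 km.
buoy 3: 94840 ft = 28.9072 km.
Spread: 30.6097 − 21.0870 = 9.52 km.

9.52 km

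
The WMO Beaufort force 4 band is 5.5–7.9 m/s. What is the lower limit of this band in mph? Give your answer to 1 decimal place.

12.3 mph

5.5–7.9 m/s × 2.237 = 12.3–17.7 mph.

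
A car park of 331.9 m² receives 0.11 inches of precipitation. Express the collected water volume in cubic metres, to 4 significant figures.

Depth: 0.11 in × 25.4 = 2.794 mm.
1 mm over 1 m² is 1 L, so volume = 2.794 × 331.9 = 927.3286 L = 0.9273 m³.

0.9273 cubic metres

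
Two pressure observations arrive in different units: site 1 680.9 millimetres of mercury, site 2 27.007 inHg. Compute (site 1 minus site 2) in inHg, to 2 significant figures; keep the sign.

-0.20 inHg

site 1: 680.9 mmHg = 26.8071 inHg.
Difference: 26.8071 − 27.0070 = -0.20 inHg.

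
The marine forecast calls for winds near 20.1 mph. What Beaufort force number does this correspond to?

20.1 mph = 9.0 m/s, which is Beaufort 5 (fresh breeze, 8.0–10.7 m/s).

Beaufort force 5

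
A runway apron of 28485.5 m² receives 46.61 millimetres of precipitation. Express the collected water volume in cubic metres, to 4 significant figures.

1 mm over 1 m² is 1 L, so volume = 46.61 × 28485.5 = 1327709.2 L = 1328 m³.

1328 cubic metres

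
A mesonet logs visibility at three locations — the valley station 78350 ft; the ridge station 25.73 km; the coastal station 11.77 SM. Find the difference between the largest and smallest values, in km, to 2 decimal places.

6.79 km

the valley station: 78350 ft = 23.8811 km.
the coastal station: 11.77 SM = 18.9420 km.
Spread: 25.7300 − 18.9420 = 6.79 km.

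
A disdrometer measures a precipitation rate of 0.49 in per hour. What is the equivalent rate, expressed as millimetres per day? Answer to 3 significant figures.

299 mm/day

0.49 in/hour × 25.4 mm/in × 24 hour/day = 299 mm/day.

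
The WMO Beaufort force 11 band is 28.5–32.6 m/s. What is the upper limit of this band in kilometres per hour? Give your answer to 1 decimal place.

117.4 km/h

28.5–32.6 m/s × 3.6 = 102.6–117.4 km/h.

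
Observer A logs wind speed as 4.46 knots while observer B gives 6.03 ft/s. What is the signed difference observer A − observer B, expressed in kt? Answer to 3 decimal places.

0.887 kt

observer B: 6.03 ft/s = 3.57268 kt.
Difference: 4.46000 − 3.57268 = 0.887 kt.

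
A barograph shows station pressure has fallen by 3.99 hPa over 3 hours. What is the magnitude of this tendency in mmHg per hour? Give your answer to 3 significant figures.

3.99 hPa / 3 h × 0.750062 mmHg/hPa = 0.998 mmHg/h.

0.998 mmHg per hour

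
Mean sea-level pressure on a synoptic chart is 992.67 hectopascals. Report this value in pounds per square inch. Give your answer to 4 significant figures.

1 hPa = 0.0145038 psi, so 992.67 × 0.0145038 = 14.40 psi.

14.40 psi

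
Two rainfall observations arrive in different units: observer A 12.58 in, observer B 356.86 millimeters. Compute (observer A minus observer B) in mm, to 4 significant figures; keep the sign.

observer A: 12.58 in = 319.5320 mm.
Difference: 319.5320 − 356.8600 = -37.33 mm.

-37.33 mm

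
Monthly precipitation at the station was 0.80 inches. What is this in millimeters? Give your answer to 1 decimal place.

20.3 mm

1 in = 25.4 mm, so 0.80 × 25.4 = 20.3 mm.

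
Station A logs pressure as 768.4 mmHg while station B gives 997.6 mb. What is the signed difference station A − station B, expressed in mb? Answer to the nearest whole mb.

27 mb

station A: 768.4 mmHg = 1024.45 mb.
Difference: 1024.45 − 997.60 = 27 mb.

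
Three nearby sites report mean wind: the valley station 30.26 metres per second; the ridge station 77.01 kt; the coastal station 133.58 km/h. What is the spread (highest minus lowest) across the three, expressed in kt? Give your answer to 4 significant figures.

18.19 kt

the valley station: 30.26 m/s = 58.8207 kt.
the coastal station: 133.58 km/h = 72.1274 kt.
Spread: 77.0100 − 58.8207 = 18.19 kt.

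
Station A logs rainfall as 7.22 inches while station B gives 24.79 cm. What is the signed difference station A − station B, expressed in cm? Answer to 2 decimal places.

station A: 7.22 in = 18.3388 cm.
Difference: 18.3388 − 24.7900 = -6.45 cm.

-6.45 cm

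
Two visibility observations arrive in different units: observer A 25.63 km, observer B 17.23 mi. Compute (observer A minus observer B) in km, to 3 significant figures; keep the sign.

observer B: 17.23 SM = 27.7290 km.
Difference: 25.6300 − 27.7290 = -2.10 km.

-2.10 km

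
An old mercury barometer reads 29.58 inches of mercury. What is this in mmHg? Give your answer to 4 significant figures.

751.3 mmHg

1 inHg = 25.4 mmHg, so 29.58 × 25.4 = 751.3 mmHg.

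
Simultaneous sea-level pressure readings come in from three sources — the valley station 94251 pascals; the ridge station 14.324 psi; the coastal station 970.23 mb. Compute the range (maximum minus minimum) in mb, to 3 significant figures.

the valley station: 94251 Pa = 942.510 mb.
the ridge station: 14.324 psi = 987.605 mb.
Spread: 987.605 − 942.510 = 45.1 mb.

45.1 mb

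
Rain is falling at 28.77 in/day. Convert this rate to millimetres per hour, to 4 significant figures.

30.45 mm/hour

28.77 in/day × 25.4 mm/in × 0.0416667 day/hour = 30.45 mm/hour.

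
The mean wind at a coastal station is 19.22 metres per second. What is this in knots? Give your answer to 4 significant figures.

37.36 kt

1 m/s = 1.94384 kt, so 19.22 × 1.94384 = 37.36 kt.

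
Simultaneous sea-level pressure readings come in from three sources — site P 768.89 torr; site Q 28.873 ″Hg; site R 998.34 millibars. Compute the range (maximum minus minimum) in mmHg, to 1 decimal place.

site Q: 28.873 inHg = 733.374 mmHg.
site R: 998.34 mb = 748.816 mmHg.
Spread: 768.890 − 733.374 = 35.5 mmHg.

35.5 mmHg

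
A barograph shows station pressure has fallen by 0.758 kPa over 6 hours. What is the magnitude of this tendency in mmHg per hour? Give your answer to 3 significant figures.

0.948 mmHg per hour

0.758 kPa / 6 h × 7.50062 mmHg/kPa = 0.948 mmHg/h.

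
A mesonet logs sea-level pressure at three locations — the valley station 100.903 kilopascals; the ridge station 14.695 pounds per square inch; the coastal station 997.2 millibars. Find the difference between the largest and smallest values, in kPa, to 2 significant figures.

the ridge station: 14.695 psi = 101.318 kPa.
the coastal station: 997.2 mb = 99.720 kPa.
Spread: 101.318 − 99.720 = 1.6 kPa.

1.6 kPa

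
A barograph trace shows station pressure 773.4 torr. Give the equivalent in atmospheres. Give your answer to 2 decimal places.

1 mmHg = 0.00131579 atm, so 773.4 × 0.00131579 = 1.02 atm.

1.02 atm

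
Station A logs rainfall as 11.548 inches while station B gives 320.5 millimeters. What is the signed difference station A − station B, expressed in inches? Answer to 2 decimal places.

station B: 320.5 mm = 12.6181 in.
Difference: 11.5480 − 12.6181 = -1.07 in.

-1.07 in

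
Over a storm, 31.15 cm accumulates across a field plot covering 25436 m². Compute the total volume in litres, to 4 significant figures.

7923000 litres

Depth: 31.15 cm × 10 = 311.5 mm.
1 mm over 1 m² is 1 L, so volume = 311.5 × 25436 = 7923314 L ≈ 7923000 L.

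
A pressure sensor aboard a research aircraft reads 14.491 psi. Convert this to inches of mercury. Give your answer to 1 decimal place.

1 psi = 2.03602 inHg, so 14.491 × 2.03602 = 29.5 inHg.

29.5 inHg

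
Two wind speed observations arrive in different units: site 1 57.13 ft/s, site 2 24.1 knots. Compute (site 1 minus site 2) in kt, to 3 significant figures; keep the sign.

9.75 kt

site 1: 57.13 ft/s = 33.8486 kt.
Difference: 33.8486 − 24.1000 = 9.75 kt.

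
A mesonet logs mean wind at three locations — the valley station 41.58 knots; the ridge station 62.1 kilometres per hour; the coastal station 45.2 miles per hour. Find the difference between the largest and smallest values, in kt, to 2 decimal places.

8.05 kt

the ridge station: 62.1 km/h = 33.5313 kt.
the coastal station: 45.2 mph = 39.2777 kt.
Spread: 41.5800 − 33.5313 = 8.05 kt.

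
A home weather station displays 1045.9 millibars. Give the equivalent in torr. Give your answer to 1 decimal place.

784.5 mmHg

1 mb = 0.750062 mmHg, so 1045.9 × 0.750062 = 784.5 mmHg.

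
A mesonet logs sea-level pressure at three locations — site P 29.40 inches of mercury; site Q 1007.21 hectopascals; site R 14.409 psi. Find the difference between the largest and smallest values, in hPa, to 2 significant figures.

site P: 29.40 inHg = 995.60 hPa.
site R: 14.409 psi = 993.47 hPa.
Spread: 1007.21 − 993.47 = 14 hPa.

14 hPa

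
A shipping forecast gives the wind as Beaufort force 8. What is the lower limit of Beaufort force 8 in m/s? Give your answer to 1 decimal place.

Beaufort 8 (gale) spans 17.2–20.7 m/s.

17.2 m/s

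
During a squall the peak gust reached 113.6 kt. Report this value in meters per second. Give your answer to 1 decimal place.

1 kt = 0.514444 m/s, so 113.6 × 0.514444 = 58.4 m/s.

58.4 m/s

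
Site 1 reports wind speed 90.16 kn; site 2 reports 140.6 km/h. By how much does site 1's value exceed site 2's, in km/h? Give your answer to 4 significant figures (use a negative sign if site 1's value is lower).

site 1: 90.16 kt = 166.9763 km/h.
Difference: 166.9763 − 140.6000 = 26.38 km/h.

26.38 km/h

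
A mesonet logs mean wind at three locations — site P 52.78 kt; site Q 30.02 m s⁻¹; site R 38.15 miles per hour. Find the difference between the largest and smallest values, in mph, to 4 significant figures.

site P: 52.78 kt = 60.7381 mph.
site Q: 30.02 m/s = 67.1528 mph.
Spread: 67.1528 − 38.1500 = 29.00 mph.

29.00 mph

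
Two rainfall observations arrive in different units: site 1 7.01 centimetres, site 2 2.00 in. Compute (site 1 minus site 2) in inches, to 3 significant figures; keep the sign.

0.760 in

site 1: 7.01 cm = 2.75984 in.
Difference: 2.75984 − 2.00000 = 0.760 in.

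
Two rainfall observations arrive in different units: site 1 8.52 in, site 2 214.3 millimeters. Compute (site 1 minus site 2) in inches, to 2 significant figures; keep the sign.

0.083 in

site 2: 214.3 mm = 8.43701 in.
Difference: 8.52000 − 8.43701 = 0.083 in.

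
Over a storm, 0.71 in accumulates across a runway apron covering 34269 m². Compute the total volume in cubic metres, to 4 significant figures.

Depth: 0.71 in × 25.4 = 18.034 mm.
1 mm over 1 m² is 1 L, so volume = 18.034 × 34269 = 618007.15 L = 618.0 m³.

618.0 cubic metres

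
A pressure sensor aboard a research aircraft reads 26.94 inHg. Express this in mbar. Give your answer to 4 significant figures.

912.3 mb

1 inHg = 33.8639 mb, so 26.94 × 33.8639 = 912.3 mb.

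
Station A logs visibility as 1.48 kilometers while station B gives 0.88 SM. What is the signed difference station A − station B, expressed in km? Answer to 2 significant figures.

0.064 km

station B: 0.88 SM = 1.41622 km.
Difference: 1.48000 − 1.41622 = 0.064 km.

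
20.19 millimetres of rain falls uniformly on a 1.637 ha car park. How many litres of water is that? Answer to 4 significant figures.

330500 litres

Area: 1.637 ha = 16370 m².
1 mm over 1 m² is 1 L, so volume = 20.19 × 16370 = 330510.3 L ≈ 330500 L.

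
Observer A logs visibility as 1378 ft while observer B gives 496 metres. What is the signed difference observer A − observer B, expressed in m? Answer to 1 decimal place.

-76.0 m

observer A: 1378 ft = 420.014 m.
Difference: 420.014 − 496.000 = -76.0 m.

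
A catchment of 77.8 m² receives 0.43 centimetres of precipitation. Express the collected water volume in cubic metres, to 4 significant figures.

Depth: 0.43 cm × 10 = 4.3 mm.
1 mm over 1 m² is 1 L, so volume = 4.3 × 77.8 = 334.54 L = 0.3345 m³.

0.3345 cubic metres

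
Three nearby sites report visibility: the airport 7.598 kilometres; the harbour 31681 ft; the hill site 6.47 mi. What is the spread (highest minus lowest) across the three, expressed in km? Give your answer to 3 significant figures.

the harbour: 31681 ft = 9.6564 km.
the hill site: 6.47 SM = 10.4125 km.
Spread: 10.4125 − 7.5980 = 2.81 km.

2.81 km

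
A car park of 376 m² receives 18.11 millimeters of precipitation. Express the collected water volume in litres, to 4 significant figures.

1 mm over 1 m² is 1 L, so volume = 18.11 × 376 = 6809.36 L ≈ 6809 L.

6809 litres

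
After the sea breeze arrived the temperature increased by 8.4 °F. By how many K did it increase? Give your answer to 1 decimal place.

4.7 K

Converting a difference, only the 9/5 scale factor applies: ΔK = 8.4 × 0.5556 = 4.7 K.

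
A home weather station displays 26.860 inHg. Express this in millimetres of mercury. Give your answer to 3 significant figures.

682 mmHg

1 inHg = 25.4 mmHg, so 26.860 × 25.4 = 682 mmHg.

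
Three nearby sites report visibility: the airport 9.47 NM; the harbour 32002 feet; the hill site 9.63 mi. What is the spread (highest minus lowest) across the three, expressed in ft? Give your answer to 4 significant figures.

25540 ft

the airport: 9.47 nmi = 57540.81 ft.
the hill site: 9.63 SM = 50846.40 ft.
Spread: 57540.81 − 32002.00 = 25540 ft.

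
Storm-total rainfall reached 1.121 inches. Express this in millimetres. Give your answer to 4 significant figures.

1 in = 25.4 mm, so 1.121 × 25.4 = 28.47 mm.

28.47 mm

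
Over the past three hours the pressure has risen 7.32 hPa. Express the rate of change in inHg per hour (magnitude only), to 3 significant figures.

0.0721 inHg per hour

7.32 hPa / 3 h × 0.02953 inHg/hPa = 0.0721 inHg/h.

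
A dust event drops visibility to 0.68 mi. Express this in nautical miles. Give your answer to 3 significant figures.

1 SM = 0.868976 nmi, so 0.68 × 0.868976 = 0.591 nmi.

0.591 nmi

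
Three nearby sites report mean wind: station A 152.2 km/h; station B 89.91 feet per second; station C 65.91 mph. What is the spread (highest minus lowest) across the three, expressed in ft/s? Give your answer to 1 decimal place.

48.8 ft/s

station A: 152.2 km/h = 138.707 ft/s.
station C: 65.91 mph = 96.668 ft/s.
Spread: 138.707 − 89.910 = 48.8 ft/s.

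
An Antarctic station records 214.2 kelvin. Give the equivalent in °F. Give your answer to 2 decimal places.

-74.11 °F

First to °C: -58.95 °C.
Then to °F: -74.11 °F.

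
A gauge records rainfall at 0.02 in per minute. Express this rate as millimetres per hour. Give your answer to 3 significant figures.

0.02 in/minute × 25.4 mm/in × 60 minute/hour = 30.5 mm/hour.

30.5 mm/hour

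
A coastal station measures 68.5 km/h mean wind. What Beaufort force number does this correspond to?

68.5 km/h = 19.0 m/s, which is Beaufort 8 (gale, 17.2–20.7 m/s).

Beaufort force 8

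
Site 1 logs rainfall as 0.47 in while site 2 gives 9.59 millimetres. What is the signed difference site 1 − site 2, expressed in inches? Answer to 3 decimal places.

site 2: 9.59 mm = 0.37756 in.
Difference: 0.47000 − 0.37756 = 0.092 in.

0.092 in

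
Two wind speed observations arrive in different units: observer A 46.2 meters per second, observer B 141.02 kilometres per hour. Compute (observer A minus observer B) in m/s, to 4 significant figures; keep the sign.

7.028 m/s

observer B: 141.02 km/h = 39.17222 m/s.
Difference: 46.20000 − 39.17222 = 7.028 m/s.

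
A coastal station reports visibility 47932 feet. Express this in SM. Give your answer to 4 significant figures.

1 ft = 0.000189394 SM, so 47932 × 0.000189394 = 9.078 SM.

9.078 SM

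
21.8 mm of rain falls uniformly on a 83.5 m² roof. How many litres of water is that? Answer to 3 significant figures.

1 mm over 1 m² is 1 L, so volume = 21.8 × 83.5 = 1820.3 L ≈ 1820 L.

1820 litres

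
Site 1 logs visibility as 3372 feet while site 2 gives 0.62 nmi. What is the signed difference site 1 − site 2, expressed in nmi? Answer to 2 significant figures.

-0.065 nmi

site 1: 3372 ft = 0.55496 nmi.
Difference: 0.55496 − 0.62000 = -0.065 nmi.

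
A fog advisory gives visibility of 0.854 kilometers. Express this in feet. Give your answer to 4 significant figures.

1 km = 3280.84 ft, so 0.854 × 3280.84 = 2802 ft.

2802 ft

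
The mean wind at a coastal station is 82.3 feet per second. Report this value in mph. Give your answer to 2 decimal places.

1 ft/s = 0.681818 mph, so 82.3 × 0.681818 = 56.11 mph.

56.11 mph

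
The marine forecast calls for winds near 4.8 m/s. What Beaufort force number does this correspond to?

4.8 m/s lies in the Beaufort 3 band (gentle breeze, 3.4–5.4 m/s).

Beaufort force 3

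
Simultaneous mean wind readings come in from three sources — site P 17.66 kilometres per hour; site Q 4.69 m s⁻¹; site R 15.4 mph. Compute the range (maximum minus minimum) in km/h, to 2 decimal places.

7.90 km/h

site Q: 4.69 m/s = 16.8840 km/h.
site R: 15.4 mph = 24.7839 km/h.
Spread: 24.7839 − 16.8840 = 7.90 km/h.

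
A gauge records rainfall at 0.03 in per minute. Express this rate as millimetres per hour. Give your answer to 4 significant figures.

0.03 in/minute × 25.4 mm/in × 60 minute/hour = 45.72 mm/hour.

45.72 mm/hour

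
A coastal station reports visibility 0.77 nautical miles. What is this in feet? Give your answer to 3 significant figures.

1 nmi = 6076.12 ft, so 0.77 × 6076.12 = 4680 ft.

4680 ft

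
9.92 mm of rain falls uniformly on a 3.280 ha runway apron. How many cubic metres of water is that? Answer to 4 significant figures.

Area: 3.280 ha = 32800 m².
1 mm over 1 m² is 1 L, so volume = 9.92 × 32800 = 325376 L = 325.4 m³.

325.4 cubic metres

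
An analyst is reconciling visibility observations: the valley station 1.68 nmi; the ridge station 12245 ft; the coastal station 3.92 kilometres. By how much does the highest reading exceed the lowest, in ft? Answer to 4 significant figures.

the valley station: 1.68 nmi = 10207.87 ft.
the coastal station: 3.92 km = 12860.89 ft.
Spread: 12860.89 − 10207.87 = 2653 ft.

2653 ft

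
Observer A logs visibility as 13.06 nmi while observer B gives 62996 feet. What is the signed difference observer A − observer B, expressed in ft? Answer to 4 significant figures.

16360 ft

observer A: 13.06 nmi = 79354.07 ft.
Difference: 79354.07 − 62996.00 = 16360 ft.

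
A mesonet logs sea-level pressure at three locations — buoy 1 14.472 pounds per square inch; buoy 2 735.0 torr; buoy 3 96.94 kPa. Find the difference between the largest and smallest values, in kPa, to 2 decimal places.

2.84 kPa

buoy 1: 14.472 psi = 99.7809 kPa.
buoy 2: 735.0 mmHg = 97.9920 kPa.
Spread: 99.7809 − 96.9400 = 2.84 kPa.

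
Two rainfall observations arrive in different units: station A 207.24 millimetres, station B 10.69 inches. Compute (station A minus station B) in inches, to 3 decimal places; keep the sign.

station A: 207.24 mm = 8.15906 in.
Difference: 8.15906 − 10.69000 = -2.531 in.

-2.531 in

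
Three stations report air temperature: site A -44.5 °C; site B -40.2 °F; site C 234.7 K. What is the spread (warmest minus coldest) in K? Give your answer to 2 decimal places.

6.05 K

site B: -40.2 °F = -40.111 °C.
site C: 234.7 K = -38.450 °C.
Spread: (-38.450) − (-44.500) = 6.050 °C.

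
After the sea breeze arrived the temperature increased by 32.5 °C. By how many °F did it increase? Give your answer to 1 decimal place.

A change of 1 °C equals a change of 1.8 °F: Δ°F = 32.5 × 1.8 = 58.5 °F.

58.5 °F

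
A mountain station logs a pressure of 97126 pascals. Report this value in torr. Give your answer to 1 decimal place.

1 Pa = 0.00750062 mmHg, so 97126 × 0.00750062 = 728.5 mmHg.

728.5 mmHg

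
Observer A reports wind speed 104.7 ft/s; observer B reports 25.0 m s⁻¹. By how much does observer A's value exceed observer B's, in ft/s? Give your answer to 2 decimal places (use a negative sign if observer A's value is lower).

observer B: 25.0 m/s = 82.0210 ft/s.
Difference: 104.7000 − 82.0210 = 22.68 ft/s.

22.68 ft/s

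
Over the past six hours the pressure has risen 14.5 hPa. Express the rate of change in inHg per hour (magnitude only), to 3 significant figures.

14.5 hPa / 6 h × 0.02953 inHg/hPa = 0.0714 inHg/h.

0.0714 inHg per hour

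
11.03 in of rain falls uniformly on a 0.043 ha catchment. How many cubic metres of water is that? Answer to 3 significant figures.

120 cubic metres

Depth: 11.03 in × 25.4 = 280.162 mm.
Area: 0.043 ha = 430 m².
1 mm over 1 m² is 1 L, so volume = 280.162 × 430 = 120469.66 L = 120 m³.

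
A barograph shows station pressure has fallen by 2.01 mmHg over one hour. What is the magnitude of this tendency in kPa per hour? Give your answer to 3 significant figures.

0.268 kPa per hour

2.01 mmHg / 1 h × 0.133322 kPa/mmHg = 0.268 kPa/h.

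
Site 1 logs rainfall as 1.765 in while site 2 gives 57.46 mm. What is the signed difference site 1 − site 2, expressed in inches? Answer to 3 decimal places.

site 2: 57.46 mm = 2.26220 in.
Difference: 1.76500 − 2.26220 = -0.497 in.

-0.497 in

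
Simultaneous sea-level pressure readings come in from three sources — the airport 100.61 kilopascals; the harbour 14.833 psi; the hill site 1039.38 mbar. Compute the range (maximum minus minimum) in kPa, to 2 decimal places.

3.33 kPa

the harbour: 14.833 psi = 102.2699 kPa.
the hill site: 1039.38 mb = 103.9380 kPa.
Spread: 103.9380 − 100.6100 = 3.33 kPa.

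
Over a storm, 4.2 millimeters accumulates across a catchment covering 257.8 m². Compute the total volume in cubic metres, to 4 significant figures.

1 mm over 1 m² is 1 L, so volume = 4.2 × 257.8 = 1082.76 L = 1.083 m³.

1.083 cubic metres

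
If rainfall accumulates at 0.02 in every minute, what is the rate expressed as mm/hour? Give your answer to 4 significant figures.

0.02 in/minute × 25.4 mm/in × 60 minute/hour = 30.48 mm/hour.

30.48 mm/hour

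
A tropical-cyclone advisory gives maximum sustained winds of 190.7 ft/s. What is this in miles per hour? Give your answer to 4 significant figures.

1 ft/s = 0.681818 mph, so 190.7 × 0.681818 = 130.0 mph.

130.0 mph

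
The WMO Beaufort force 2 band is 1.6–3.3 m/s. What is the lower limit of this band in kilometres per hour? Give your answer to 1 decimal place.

5.8 km/h

1.6–3.3 m/s × 3.6 = 5.8–11.9 km/h.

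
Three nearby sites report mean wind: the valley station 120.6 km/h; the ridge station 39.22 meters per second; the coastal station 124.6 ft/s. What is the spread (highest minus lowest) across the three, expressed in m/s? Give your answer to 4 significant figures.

5.720 m/s

the valley station: 120.6 km/h = 33.50000 m/s.
the coastal station: 124.6 ft/s = 37.97808 m/s.
Spread: 39.22000 − 33.50000 = 5.720 m/s.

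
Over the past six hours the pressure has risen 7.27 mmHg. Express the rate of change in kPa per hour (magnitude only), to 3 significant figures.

0.162 kPa per hour

7.27 mmHg / 6 h × 0.133322 kPa/mmHg = 0.162 kPa/h.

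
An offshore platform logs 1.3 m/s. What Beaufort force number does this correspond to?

Beaufort force 1

1.3 m/s lies in the Beaufort 1 band (light air, 0.3–1.5 m/s).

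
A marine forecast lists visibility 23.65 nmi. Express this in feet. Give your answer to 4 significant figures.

143700 ft

1 nmi = 6076.12 ft, so 23.65 × 6076.12 = 143700 ft.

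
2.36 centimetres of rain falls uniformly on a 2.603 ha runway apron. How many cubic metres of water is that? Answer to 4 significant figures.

Depth: 2.36 cm × 10 = 23.6 mm.
Area: 2.603 ha = 26030 m².
1 mm over 1 m² is 1 L, so volume = 23.6 × 26030 = 614308 L = 614.3 m³.

614.3 cubic metres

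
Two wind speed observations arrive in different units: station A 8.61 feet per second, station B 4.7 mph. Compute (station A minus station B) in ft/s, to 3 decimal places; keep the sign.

1.717 ft/s

station B: 4.7 mph = 6.89333 ft/s.
Difference: 8.61000 − 6.89333 = 1.717 ft/s.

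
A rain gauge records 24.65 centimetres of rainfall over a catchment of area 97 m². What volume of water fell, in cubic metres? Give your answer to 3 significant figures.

Depth: 24.65 cm × 10 = 246.5 mm.
1 mm over 1 m² is 1 L, so volume = 246.5 × 97 = 23910.5 L = 23.9 m³.

23.9 cubic metres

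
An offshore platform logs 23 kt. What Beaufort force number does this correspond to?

Beaufort force 6

23 kt lies in the Beaufort 6 band (strong breeze, 22–27 kt).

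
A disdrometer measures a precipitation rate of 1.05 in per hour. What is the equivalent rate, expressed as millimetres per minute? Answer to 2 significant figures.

1.05 in/hour × 25.4 mm/in × 0.0166667 hour/minute = 0.44 mm/minute.

0.44 mm/minute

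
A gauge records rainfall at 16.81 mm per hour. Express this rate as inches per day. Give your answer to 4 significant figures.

15.88 in/day

16.81 mm/hour × 0.0393701 in/mm × 24 hour/day = 15.88 in/day.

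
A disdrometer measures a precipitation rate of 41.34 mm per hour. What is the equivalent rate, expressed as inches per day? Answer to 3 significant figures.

41.34 mm/hour × 0.0393701 in/mm × 24 hour/day = 39.1 in/day.

39.1 in/day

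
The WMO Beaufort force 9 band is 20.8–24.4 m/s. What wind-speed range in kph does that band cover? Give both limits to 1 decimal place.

20.8–24.4 m/s × 3.6 = 74.9–87.8 km/h.

74.9 to 87.8 km/h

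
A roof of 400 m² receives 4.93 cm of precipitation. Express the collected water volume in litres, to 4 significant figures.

Depth: 4.93 cm × 10 = 49.3 mm.
1 mm over 1 m² is 1 L, so volume = 49.3 × 400 = 19720 L.

19720 litres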